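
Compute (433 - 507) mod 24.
22

(433 - 507) = -74
-74 mod 24 = 22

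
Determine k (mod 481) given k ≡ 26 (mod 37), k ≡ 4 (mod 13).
433

Using the Chinese Remainder Theorem:
M = product of moduli = 481
For equation 1: M_1 = 13, 13 ≡ 13 (mod 37), inverse of 13 mod 37 is 20 (check: 13 × 20 = 260 ≡ 1 (mod 37))
For equation 2: M_2 = 37, 37 ≡ 11 (mod 13), inverse of 37 mod 13 is 6 (check: 11 × 6 = 66 ≡ 1 (mod 13))
Combine: k ≡ Σ r_i×M_i×(M_i⁻¹ mod m_i) = 26×13×20 + 4×37×6 = 6760 + 888 = 7648
7648 mod 481 = 433
k ≡ 433 (mod 481)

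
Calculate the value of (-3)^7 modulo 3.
(-3) ≡ 0 (mod 3). 7 = 4 + 2 + 1 (binary 111). Repeated squaring mod 3: 0^1 ≡ 0; 0^2 ≡ 0² = 0 ≡ 0; 0^4 ≡ 0² = 0 ≡ 0. Multiply: (-3)^7 ≡ 0^4 × 0^2 × 0^1 ≡ 0 × 0 × 0 (mod 3): 0 × 0 = 0 ≡ 0; 0 × 0 = 0 ≡ 0. So (-3)^7 ≡ 0 (mod 3).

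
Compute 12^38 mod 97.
Using repeated squaring. 38 = 32 + 4 + 2 (binary 100110). Repeated squaring mod 97: 12^1 ≡ 12; 12^2 ≡ 12² = 144 ≡ 47; 12^4 ≡ 47² = 2209 ≡ 75; 12^8 ≡ 75² = 5625 ≡ 96; 12^16 ≡ 96² = 9216 ≡ 1; 12^32 ≡ 1² = 1 ≡ 1. Multiply: 12^38 = 12^32 × 12^4 × 12^2 ≡ 1 × 75 × 47 (mod 97): 1 × 75 = 75 ≡ 75; 75 × 47 = 3525 ≡ 33. So 12^38 ≡ 33 (mod 97).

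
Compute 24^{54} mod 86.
78

Using successive squaring:
Binary expansion of 54: 110110
Powers of 24 mod 86 (each is the square of the previous):
  24^1 ≡ 24 (mod 86)
  24^2 ≡ 24² = 576 ≡ 60 (mod 86)
  24^4 ≡ 60² = 3600 ≡ 74 (mod 86)
  24^8 ≡ 74² = 5476 ≡ 58 (mod 86)
  24^16 ≡ 58² = 3364 ≡ 10 (mod 86)
  24^32 ≡ 10² = 100 ≡ 14 (mod 86)
54 = 32 + 16 + 4 + 2, so 24^54 = 24^32 × 24^16 × 24^4 × 24^2 ≡ 14 × 10 × 74 × 60 (mod 86)
Multiplying step by step:
  14 × 10 = 140 ≡ 54 (mod 86)
  54 × 74 = 3996 ≡ 40 (mod 86)
  40 × 60 = 2400 ≡ 78 (mod 86)
Result: 24^54 ≡ 78 (mod 86)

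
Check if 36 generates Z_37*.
p - 1 = 36 has prime divisors 2, 3. Check 36^(36/q) mod 37 for each: 36^(36/2) = 36^18 ≡ 1, 36^(36/3) = 36^12 ≡ 1 (mod 37). Since 36^18 ≡ 1 (mod 37), the order of 36 divides 18 (in fact the order is 2) ≠ 36, so it is not a primitive root.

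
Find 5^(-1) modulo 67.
27

Using Extended Euclidean Algorithm:
gcd(5, 67) = 1
Bezout coefficients: 5 × 27 + 67 × -2 = 1
So 5 × 27 ≡ 1 (mod 67)
The inverse is 27 mod 67 = 27
Verification: 5 × 27 = 135 = 2 × 67 + 1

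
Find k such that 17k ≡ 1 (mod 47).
17^(-1) ≡ 36 (mod 47). Verification: 17 × 36 = 612 ≡ 1 (mod 47)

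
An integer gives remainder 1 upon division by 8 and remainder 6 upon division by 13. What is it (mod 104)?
M = 8 × 13 = 104. M₁ = 13, y₁ ≡ 5 (mod 8). M₂ = 8, y₂ ≡ 5 (mod 13). r = 1×13×5 + 6×8×5 ≡ 97 (mod 104). The smallest positive such number is 97.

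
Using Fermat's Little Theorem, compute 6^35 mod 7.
By Fermat: 6^{6} ≡ 1 (mod 7). 35 = 5×6 + 5. So 6^{35} ≡ 6^{5} ≡ 6 (mod 7)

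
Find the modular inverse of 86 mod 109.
86^(-1) ≡ 90 (mod 109). Verification: 86 × 90 = 7740 ≡ 1 (mod 109)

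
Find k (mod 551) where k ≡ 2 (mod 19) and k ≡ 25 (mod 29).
M = 19 × 29 = 551. M₁ = 29, y₁ ≡ 2 (mod 19). M₂ = 19, y₂ ≡ 26 (mod 29). k = 2×29×2 + 25×19×26 ≡ 344 (mod 551)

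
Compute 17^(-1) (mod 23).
17^(-1) ≡ 19 (mod 23). Verification: 17 × 19 = 323 ≡ 1 (mod 23)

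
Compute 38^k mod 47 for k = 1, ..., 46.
g^1, g^2, ..., g^{46} mod 47: {38, 34, 23, 28, 30, 12, 33, 32, 41, 7, 31, 3, 20, 8, 22, 37, 43, 36, 5, 2, 29, 21, 46, 9, 13, 24, 19, 17, 35, 14, 15, 6, 40, 16, 44, 27, 39, 25, 10, 4, 11, 42, 45, 18, 26, 1}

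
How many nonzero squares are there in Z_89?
For prime 89, there are (p-1)/2 = (89-1)/2 = 44 quadratic residues (excluding 0).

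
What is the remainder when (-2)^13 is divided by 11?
Using Fermat: (-2)^{10} ≡ 1 (mod 11). 13 ≡ 3 (mod 10). So (-2)^{13} ≡ (-2)^{3} ≡ 3 (mod 11)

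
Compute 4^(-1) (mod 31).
4^(-1) ≡ 8 (mod 31). Verification: 4 × 8 = 32 ≡ 1 (mod 31)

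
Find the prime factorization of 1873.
1873

Divide by primes starting from smallest:
1873 ÷ 1873 = 1

1873 = 1873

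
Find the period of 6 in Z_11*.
Powers of 6 mod 11: 6^1≡6, 6^2≡3, 6^3≡7, 6^4≡9, 6^5≡10, 6^6≡5, 6^7≡8, 6^8≡4, 6^9≡2, 6^10≡1. Order = 10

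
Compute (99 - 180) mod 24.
15

(99 - 180) = -81
-81 mod 24 = 15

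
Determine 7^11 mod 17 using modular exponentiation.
Using repeated squaring. 11 = 8 + 2 + 1 (binary 1011). Repeated squaring mod 17: 7^1 ≡ 7; 7^2 ≡ 7² = 49 ≡ 15; 7^4 ≡ 15² = 225 ≡ 4; 7^8 ≡ 4² = 16 ≡ 16. Multiply: 7^11 = 7^8 × 7^2 × 7^1 ≡ 16 × 15 × 7 (mod 17): 16 × 15 = 240 ≡ 2; 2 × 7 = 14 ≡ 14. So 7^11 ≡ 14 (mod 17).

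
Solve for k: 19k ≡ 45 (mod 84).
51

Since gcd(19, 84) = 1 divides 45, a solution exists.
Multiply both sides by the inverse of 19 mod 84:
  19^(-1) mod 84 = 31
  x ≡ 31 × 45 ≡ 1395 ≡ 51 (mod 84)
Verification: 19 × 51 = 969 = 11 × 84 + 45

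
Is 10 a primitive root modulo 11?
p - 1 = 10 has prime divisors 2, 5. Check 10^(10/q) mod 11 for each: 10^(10/2) = 10^5 ≡ 10, 10^(10/5) = 10^2 ≡ 1 (mod 11). Since 10^2 ≡ 1 (mod 11), the order of 10 divides 2 (in fact the order is 2) ≠ 10, so it is not a primitive root.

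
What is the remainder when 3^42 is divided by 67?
Using repeated squaring. 42 = 32 + 8 + 2 (binary 101010). Repeated squaring mod 67: 3^1 ≡ 3; 3^2 ≡ 3² = 9 ≡ 9; 3^4 ≡ 9² = 81 ≡ 14; 3^8 ≡ 14² = 196 ≡ 62; 3^16 ≡ 62² = 3844 ≡ 25; 3^32 ≡ 25² = 625 ≡ 22. Multiply: 3^42 = 3^32 × 3^8 × 3^2 ≡ 22 × 62 × 9 (mod 67): 22 × 62 = 1364 ≡ 24; 24 × 9 = 216 ≡ 15. So 3^42 ≡ 15 (mod 67).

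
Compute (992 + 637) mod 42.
33

(992 + 637) = 1629
1629 mod 42 = 33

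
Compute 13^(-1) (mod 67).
13^(-1) ≡ 31 (mod 67). Verification: 13 × 31 = 403 ≡ 1 (mod 67)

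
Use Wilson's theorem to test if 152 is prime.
(151)! mod 152 = 0. Since 0 ≢ -1 (mod 152), 152 is not prime.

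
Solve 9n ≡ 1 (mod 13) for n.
3

Using Extended Euclidean Algorithm:
gcd(9, 13) = 1
Bezout coefficients: 9 × 3 + 13 × -2 = 1
So 9 × 3 ≡ 1 (mod 13)
The inverse is 3 mod 13 = 3
Verification: 9 × 3 = 27 = 2 × 13 + 1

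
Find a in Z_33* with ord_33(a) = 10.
2 has order 10 mod 33 since 2^{10} ≡ 1 (mod 33) and no smaller power works.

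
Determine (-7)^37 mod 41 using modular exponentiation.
Using repeated squaring. (-7) ≡ 34 (mod 41). 37 = 32 + 4 + 1 (binary 100101). Repeated squaring mod 41: 34^1 ≡ 34; 34^2 ≡ 34² = 1156 ≡ 8; 34^4 ≡ 8² = 64 ≡ 23; 34^8 ≡ 23² = 529 ≡ 37; 34^16 ≡ 37² = 1369 ≡ 16; 34^32 ≡ 16² = 256 ≡ 10. Multiply: (-7)^37 ≡ 34^32 × 34^4 × 34^1 ≡ 10 × 23 × 34 (mod 41): 10 × 23 = 230 ≡ 25; 25 × 34 = 850 ≡ 30. So (-7)^37 ≡ 30 (mod 41).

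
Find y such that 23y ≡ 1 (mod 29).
23^(-1) ≡ 24 (mod 29). Verification: 23 × 24 = 552 ≡ 1 (mod 29)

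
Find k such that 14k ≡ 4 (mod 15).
11

Since gcd(14, 15) = 1 divides 4, a solution exists.
Multiply both sides by the inverse of 14 mod 15:
  14^(-1) mod 15 = 14
  x ≡ 14 × 4 ≡ 56 ≡ 11 (mod 15)
Verification: 14 × 11 = 154 = 10 × 15 + 4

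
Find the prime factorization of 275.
5^2 × 11

Divide by primes starting from smallest:
275 ÷ 5 = 55
55 ÷ 5 = 11
11 ÷ 11 = 1

275 = 5^2 × 11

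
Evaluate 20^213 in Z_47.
Using Fermat: 20^{46} ≡ 1 (mod 47). 213 ≡ 29 (mod 46). So 20^{213} ≡ 20^{29} ≡ 41 (mod 47)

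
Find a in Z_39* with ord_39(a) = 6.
23 has order 6 mod 39 since 23^{6} ≡ 1 (mod 39) and no smaller power works.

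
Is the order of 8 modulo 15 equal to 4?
Yes, ord_15(8) = 4.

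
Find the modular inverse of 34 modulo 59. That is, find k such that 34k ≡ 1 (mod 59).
33

Using Extended Euclidean Algorithm:
gcd(34, 59) = 1
Bezout coefficients: 34 × -26 + 59 × 15 = 1
So 34 × -26 ≡ 1 (mod 59)
The inverse is -26 mod 59 = 33
Verification: 34 × 33 = 1122 = 19 × 59 + 1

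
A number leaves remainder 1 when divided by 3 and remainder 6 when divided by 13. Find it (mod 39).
M = 3 × 13 = 39. M₁ = 13, y₁ ≡ 1 (mod 3). M₂ = 3, y₂ ≡ 9 (mod 13). z = 1×13×1 + 6×3×9 ≡ 19 (mod 39)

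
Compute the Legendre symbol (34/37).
(34/37) = 34^{18} mod 37 = 1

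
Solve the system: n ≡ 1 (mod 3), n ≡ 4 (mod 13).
M = 3 × 13 = 39. M₁ = 13, y₁ ≡ 1 (mod 3). M₂ = 3, y₂ ≡ 9 (mod 13). n = 1×13×1 + 4×3×9 ≡ 4 (mod 39)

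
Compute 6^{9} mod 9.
0

Using successive squaring:
Binary expansion of 9: 1001
Powers of 6 mod 9 (each is the square of the previous):
  6^1 ≡ 6 (mod 9)
  6^2 ≡ 6² = 36 ≡ 0 (mod 9)
  6^4 ≡ 0² = 0 ≡ 0 (mod 9)
  6^8 ≡ 0² = 0 ≡ 0 (mod 9)
9 = 8 + 1, so 6^9 = 6^8 × 6^1 ≡ 0 × 6 (mod 9)
Multiplying step by step:
  0 × 6 = 0 ≡ 0 (mod 9)
Result: 6^9 ≡ 0 (mod 9)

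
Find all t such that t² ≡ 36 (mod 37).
The square roots of 36 mod 37 are 6 and 31. Verify: 6² = 36 ≡ 36 (mod 37)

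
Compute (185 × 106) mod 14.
10

(185 × 106) = 19610
19610 mod 14 = 10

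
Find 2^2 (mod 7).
2 = 2 (binary 10). Repeated squaring mod 7: 2^1 ≡ 2; 2^2 ≡ 2² = 4 ≡ 4. So 2^2 ≡ 4 (mod 7).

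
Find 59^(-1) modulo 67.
25

Using Extended Euclidean Algorithm:
gcd(59, 67) = 1
Bezout coefficients: 59 × 25 + 67 × -22 = 1
So 59 × 25 ≡ 1 (mod 67)
The inverse is 25 mod 67 = 25
Verification: 59 × 25 = 1475 = 22 × 67 + 1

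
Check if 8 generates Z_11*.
p - 1 = 10 has prime divisors 2, 5. Check 8^(10/q) mod 11 for each: 8^(10/2) = 8^5 ≡ 10, 8^(10/5) = 8^2 ≡ 9 (mod 11). None of these is 1, so 8 has order 10 = φ(11), so it is a primitive root mod 11.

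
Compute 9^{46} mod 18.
9

Using successive squaring:
Binary expansion of 46: 101110
Powers of 9 mod 18 (each is the square of the previous):
  9^1 ≡ 9 (mod 18)
  9^2 ≡ 9² = 81 ≡ 9 (mod 18)
  9^4 ≡ 9² = 81 ≡ 9 (mod 18)
  9^8 ≡ 9² = 81 ≡ 9 (mod 18)
  9^16 ≡ 9² = 81 ≡ 9 (mod 18)
  9^32 ≡ 9² = 81 ≡ 9 (mod 18)
46 = 32 + 8 + 4 + 2, so 9^46 = 9^32 × 9^8 × 9^4 × 9^2 ≡ 9 × 9 × 9 × 9 (mod 18)
Multiplying step by step:
  9 × 9 = 81 ≡ 9 (mod 18)
  9 × 9 = 81 ≡ 9 (mod 18)
  9 × 9 = 81 ≡ 9 (mod 18)
Result: 9^46 ≡ 9 (mod 18)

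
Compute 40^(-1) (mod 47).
40^(-1) ≡ 20 (mod 47). Verification: 40 × 20 = 800 ≡ 1 (mod 47)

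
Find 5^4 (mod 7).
4 = 4 (binary 100). Repeated squaring mod 7: 5^1 ≡ 5; 5^2 ≡ 5² = 25 ≡ 4; 5^4 ≡ 4² = 16 ≡ 2. So 5^4 ≡ 2 (mod 7).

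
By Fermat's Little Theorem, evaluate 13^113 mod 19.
By Fermat: 13^{18} ≡ 1 (mod 19). 113 = 6×18 + 5. So 13^{113} ≡ 13^{5} ≡ 14 (mod 19)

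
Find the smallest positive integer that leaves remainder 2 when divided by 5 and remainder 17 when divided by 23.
M = 5 × 23 = 115. M₁ = 23, y₁ ≡ 2 (mod 5). M₂ = 5, y₂ ≡ 14 (mod 23). n = 2×23×2 + 17×5×14 ≡ 17 (mod 115). The smallest positive such number is 17.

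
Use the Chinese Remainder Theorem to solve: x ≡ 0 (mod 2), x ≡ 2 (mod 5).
M = 2 × 5 = 10. M₁ = 5, y₁ ≡ 1 (mod 2). M₂ = 2, y₂ ≡ 3 (mod 5). x = 0×5×1 + 2×2×3 ≡ 2 (mod 10)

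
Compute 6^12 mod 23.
Using repeated squaring. 12 = 8 + 4 (binary 1100). Repeated squaring mod 23: 6^1 ≡ 6; 6^2 ≡ 6² = 36 ≡ 13; 6^4 ≡ 13² = 169 ≡ 8; 6^8 ≡ 8² = 64 ≡ 18. Multiply: 6^12 = 6^8 × 6^4 ≡ 18 × 8 (mod 23): 18 × 8 = 144 ≡ 6. So 6^12 ≡ 6 (mod 23).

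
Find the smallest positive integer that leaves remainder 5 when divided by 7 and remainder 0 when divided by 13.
M = 7 × 13 = 91. M₁ = 13, y₁ ≡ 6 (mod 7). M₂ = 7, y₂ ≡ 2 (mod 13). z = 5×13×6 + 0×7×2 ≡ 26 (mod 91). The smallest positive such number is 26.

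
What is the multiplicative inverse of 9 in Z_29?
13

Using Extended Euclidean Algorithm:
gcd(9, 29) = 1
Bezout coefficients: 9 × 13 + 29 × -4 = 1
So 9 × 13 ≡ 1 (mod 29)
The inverse is 13 mod 29 = 13
Verification: 9 × 13 = 117 = 4 × 29 + 1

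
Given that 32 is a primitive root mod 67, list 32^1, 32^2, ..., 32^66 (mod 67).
g^1, g^2, ..., g^{66} mod 67: {32, 19, 5, 26, 28, 25, 63, 6, 58, 47, 30, 22, 34, 16, 43, 36, 13, 14, 46, 65, 3, 29, 57, 15, 11, 17, 8, 55, 18, 40, 7, 23, 66, 35, 48, 62, 41, 39, 42, 4, 61, 9, 20, 37, 45, 33, 51, 24, 31, 54, 53, 21, 2, 64, 38, 10, 52, 56, 50, 59, 12, 49, 27, 60, 44, 1}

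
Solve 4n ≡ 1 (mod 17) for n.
13

Using Extended Euclidean Algorithm:
gcd(4, 17) = 1
Bezout coefficients: 4 × -4 + 17 × 1 = 1
So 4 × -4 ≡ 1 (mod 17)
The inverse is -4 mod 17 = 13
Verification: 4 × 13 = 52 = 3 × 17 + 1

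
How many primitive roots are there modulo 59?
28

The number of primitive roots modulo p is φ(p-1) = φ(58)
φ(58) = 28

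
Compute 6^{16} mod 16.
0

Using successive squaring:
Binary expansion of 16: 10000
Powers of 6 mod 16 (each is the square of the previous):
  6^1 ≡ 6 (mod 16)
  6^2 ≡ 6² = 36 ≡ 4 (mod 16)
  6^4 ≡ 4² = 16 ≡ 0 (mod 16)
  6^8 ≡ 0² = 0 ≡ 0 (mod 16)
  6^16 ≡ 0² = 0 ≡ 0 (mod 16)
16 is a power of 2, so 6^16 is the last square: ≡ 0 (mod 16)
Result: 6^16 ≡ 0 (mod 16)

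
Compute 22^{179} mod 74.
32

Using successive squaring:
Binary expansion of 179: 10110011
Powers of 22 mod 74 (each is the square of the previous):
  22^1 ≡ 22 (mod 74)
  22^2 ≡ 22² = 484 ≡ 40 (mod 74)
  22^4 ≡ 40² = 1600 ≡ 46 (mod 74)
  22^8 ≡ 46² = 2116 ≡ 44 (mod 74)
  22^16 ≡ 44² = 1936 ≡ 12 (mod 74)
  22^32 ≡ 12² = 144 ≡ 70 (mod 74)
  22^64 ≡ 70² = 4900 ≡ 16 (mod 74)
  22^128 ≡ 16² = 256 ≡ 34 (mod 74)
179 = 128 + 32 + 16 + 2 + 1, so 22^179 = 22^128 × 22^32 × 22^16 × 22^2 × 22^1 ≡ 34 × 70 × 12 × 40 × 22 (mod 74)
Multiplying step by step:
  34 × 70 = 2380 ≡ 12 (mod 74)
  12 × 12 = 144 ≡ 70 (mod 74)
  70 × 40 = 2800 ≡ 62 (mod 74)
  62 × 22 = 1364 ≡ 32 (mod 74)
Result: 22^179 ≡ 32 (mod 74)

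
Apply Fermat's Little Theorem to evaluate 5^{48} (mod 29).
23

By Fermat's Little Theorem, a^(p-1) ≡ 1 (mod p) for prime p and gcd(a, p) = 1
Here p = 29, so 5^28 ≡ 1 (mod 29)
We can reduce the exponent: 48 mod 28 = 20
So 5^48 ≡ 5^20 (mod 29)
Computing: 5^20 mod 29 = 23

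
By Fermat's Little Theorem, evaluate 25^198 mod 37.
By Fermat: 25^{36} ≡ 1 (mod 37). 198 = 5×36 + 18. So 25^{198} ≡ 25^{18} ≡ 1 (mod 37)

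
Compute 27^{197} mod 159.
87

Using successive squaring:
Binary expansion of 197: 11000101
Powers of 27 mod 159 (each is the square of the previous):
  27^1 ≡ 27 (mod 159)
  27^2 ≡ 27² = 729 ≡ 93 (mod 159)
  27^4 ≡ 93² = 8649 ≡ 63 (mod 159)
  27^8 ≡ 63² = 3969 ≡ 153 (mod 159)
  27^16 ≡ 153² = 23409 ≡ 36 (mod 159)
  27^32 ≡ 36² = 1296 ≡ 24 (mod 159)
  27^64 ≡ 24² = 576 ≡ 99 (mod 159)
  27^128 ≡ 99² = 9801 ≡ 102 (mod 159)
197 = 128 + 64 + 4 + 1, so 27^197 = 27^128 × 27^64 × 27^4 × 27^1 ≡ 102 × 99 × 63 × 27 (mod 159)
Multiplying step by step:
  102 × 99 = 10098 ≡ 81 (mod 159)
  81 × 63 = 5103 ≡ 15 (mod 159)
  15 × 27 = 405 ≡ 87 (mod 159)
Result: 27^197 ≡ 87 (mod 159)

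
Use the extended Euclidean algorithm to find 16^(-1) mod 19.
Extended GCD: 16(6) + 19(-5) = 1. So 16^(-1) ≡ 6 ≡ 6 (mod 19). Verify: 16 × 6 = 96 ≡ 1 (mod 19)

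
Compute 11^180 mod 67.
Using Fermat: 11^{66} ≡ 1 (mod 67). 180 ≡ 48 (mod 66). So 11^{180} ≡ 11^{48} ≡ 22 (mod 67)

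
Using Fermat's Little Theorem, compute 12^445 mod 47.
By Fermat: 12^{46} ≡ 1 (mod 47). 445 ≡ 31 (mod 46). So 12^{445} ≡ 12^{31} ≡ 34 (mod 47)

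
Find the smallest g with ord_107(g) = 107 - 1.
p - 1 = 106 has prime divisors 2, 53. h is a primitive root mod 107 iff h^(106/q) ≢ 1 (mod 107) for each such q.
h = 2: 2^53 ≡ 106, 2^2 ≡ 4 (mod 107); none is 1, so 2 has order 106 and is a primitive root.
The smallest primitive root mod 107 is g = 2.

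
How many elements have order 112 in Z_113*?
Number of primitive roots mod 113 = φ(112) = 48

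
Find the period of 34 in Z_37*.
Powers of 34 mod 37: 34^1≡34, 34^2≡9, 34^3≡10, 34^4≡7, 34^5≡16, 34^6≡26, 34^7≡33, 34^8≡12, 34^9≡1. Order = 9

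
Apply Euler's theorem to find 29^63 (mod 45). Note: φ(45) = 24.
By Euler: 29^{24} ≡ 1 (mod 45) since gcd(29, 45) = 1. 63 = 2×24 + 15. So 29^{63} ≡ 29^{15} ≡ 44 (mod 45)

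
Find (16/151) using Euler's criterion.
(16/151) = 16^{75} mod 151 = 1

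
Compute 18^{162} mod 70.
64

Using successive squaring:
Binary expansion of 162: 10100010
Powers of 18 mod 70 (each is the square of the previous):
  18^1 ≡ 18 (mod 70)
  18^2 ≡ 18² = 324 ≡ 44 (mod 70)
  18^4 ≡ 44² = 1936 ≡ 46 (mod 70)
  18^8 ≡ 46² = 2116 ≡ 16 (mod 70)
  18^16 ≡ 16² = 256 ≡ 46 (mod 70)
  18^32 ≡ 46² = 2116 ≡ 16 (mod 70)
  18^64 ≡ 16² = 256 ≡ 46 (mod 70)
  18^128 ≡ 46² = 2116 ≡ 16 (mod 70)
162 = 128 + 32 + 2, so 18^162 = 18^128 × 18^32 × 18^2 ≡ 16 × 16 × 44 (mod 70)
Multiplying step by step:
  16 × 16 = 256 ≡ 46 (mod 70)
  46 × 44 = 2024 ≡ 64 (mod 70)
Result: 18^162 ≡ 64 (mod 70)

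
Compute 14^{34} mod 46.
32

Using successive squaring:
Binary expansion of 34: 100010
Powers of 14 mod 46 (each is the square of the previous):
  14^1 ≡ 14 (mod 46)
  14^2 ≡ 14² = 196 ≡ 12 (mod 46)
  14^4 ≡ 12² = 144 ≡ 6 (mod 46)
  14^8 ≡ 6² = 36 ≡ 36 (mod 46)
  14^16 ≡ 36² = 1296 ≡ 8 (mod 46)
  14^32 ≡ 8² = 64 ≡ 18 (mod 46)
34 = 32 + 2, so 14^34 = 14^32 × 14^2 ≡ 18 × 12 (mod 46)
Multiplying step by step:
  18 × 12 = 216 ≡ 32 (mod 46)
Result: 14^34 ≡ 32 (mod 46)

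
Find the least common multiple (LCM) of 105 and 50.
1050

First find GCD(105, 50) using the Euclidean algorithm:
105 = 2 × 50 + 5
50 = 10 × 5 + 0
GCD(105, 50) = 5

LCM formula: LCM(a, b) = (a × b) / GCD(a, b)
LCM(105, 50) = (105 × 50) / 5
LCM(105, 50) = 5250 / 5
LCM(105, 50) = 1050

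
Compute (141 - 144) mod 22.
19

(141 - 144) = -3
-3 mod 22 = 19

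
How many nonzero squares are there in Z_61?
For prime 61, there are (p-1)/2 = (61-1)/2 = 30 quadratic residues (excluding 0).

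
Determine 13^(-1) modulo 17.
13^(-1) ≡ 4 (mod 17). Verification: 13 × 4 = 52 ≡ 1 (mod 17)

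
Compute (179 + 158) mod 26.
25

(179 + 158) = 337
337 mod 26 = 25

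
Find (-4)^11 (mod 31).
Using repeated squaring. (-4) ≡ 27 (mod 31). 11 = 8 + 2 + 1 (binary 1011). Repeated squaring mod 31: 27^1 ≡ 27; 27^2 ≡ 27² = 729 ≡ 16; 27^4 ≡ 16² = 256 ≡ 8; 27^8 ≡ 8² = 64 ≡ 2. Multiply: (-4)^11 ≡ 27^8 × 27^2 × 27^1 ≡ 2 × 16 × 27 (mod 31): 2 × 16 = 32 ≡ 1; 1 × 27 = 27 ≡ 27. So (-4)^11 ≡ 27 (mod 31).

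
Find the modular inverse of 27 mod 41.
27^(-1) ≡ 38 (mod 41). Verification: 27 × 38 = 1026 ≡ 1 (mod 41)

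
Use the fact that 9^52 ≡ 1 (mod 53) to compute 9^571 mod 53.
By Fermat: 9^{52} ≡ 1 (mod 53). 571 ≡ 51 (mod 52). So 9^{571} ≡ 9^{51} ≡ 6 (mod 53)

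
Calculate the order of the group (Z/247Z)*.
216

Prime factorization: 247 = 13 × 19
Using the formula φ(n) = n × Π(1 - 1/p) for each prime factor p:
φ(247) = 247 × (1 - 1/13) × (1 - 1/19)
φ(247) = 216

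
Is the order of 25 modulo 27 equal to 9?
Yes, ord_27(25) = 9.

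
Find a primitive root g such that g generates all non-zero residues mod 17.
p - 1 = 16 has prime divisors 2. h is a primitive root mod 17 iff h^(16/q) ≢ 1 (mod 17) for each such q.
h = 2: 2^8 ≡ 1 (mod 17); 2^8 ≡ 1, so not a primitive root.
h = 3: 3^8 ≡ 16 (mod 17); none is 1, so 3 has order 16 and is a primitive root.
The smallest primitive root mod 17 is g = 3.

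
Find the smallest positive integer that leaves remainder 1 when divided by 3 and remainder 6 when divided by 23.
M = 3 × 23 = 69. M₁ = 23, y₁ ≡ 2 (mod 3). M₂ = 3, y₂ ≡ 8 (mod 23). z = 1×23×2 + 6×3×8 ≡ 52 (mod 69). The smallest positive such number is 52.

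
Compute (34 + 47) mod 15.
6

(34 + 47) = 81
81 mod 15 = 6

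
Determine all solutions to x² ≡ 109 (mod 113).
The square roots of 109 mod 113 are 30 and 83. Verify: 30² = 900 ≡ 109 (mod 113)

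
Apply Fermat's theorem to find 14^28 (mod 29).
By Fermat's Little Theorem, 14^{28} ≡ 1 (mod 29) since 29 is prime and gcd(14, 29) = 1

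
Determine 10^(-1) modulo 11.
10^(-1) ≡ 10 (mod 11). Verification: 10 × 10 = 100 ≡ 1 (mod 11)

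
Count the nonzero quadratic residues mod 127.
For prime 127, there are (p-1)/2 = (127-1)/2 = 63 quadratic residues (excluding 0).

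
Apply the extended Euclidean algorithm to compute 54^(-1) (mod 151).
Extended GCD: 54(14) + 151(-5) = 1. So 54^(-1) ≡ 14 ≡ 14 (mod 151). Verify: 54 × 14 = 756 ≡ 1 (mod 151)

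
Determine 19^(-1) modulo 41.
19^(-1) ≡ 13 (mod 41). Verification: 19 × 13 = 247 ≡ 1 (mod 41)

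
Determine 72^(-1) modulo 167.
72^(-1) ≡ 58 (mod 167). Verification: 72 × 58 = 4176 ≡ 1 (mod 167)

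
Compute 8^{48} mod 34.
18

Using successive squaring:
Binary expansion of 48: 110000
Powers of 8 mod 34 (each is the square of the previous):
  8^1 ≡ 8 (mod 34)
  8^2 ≡ 8² = 64 ≡ 30 (mod 34)
  8^4 ≡ 30² = 900 ≡ 16 (mod 34)
  8^8 ≡ 16² = 256 ≡ 18 (mod 34)
  8^16 ≡ 18² = 324 ≡ 18 (mod 34)
  8^32 ≡ 18² = 324 ≡ 18 (mod 34)
48 = 32 + 16, so 8^48 = 8^32 × 8^16 ≡ 18 × 18 (mod 34)
Multiplying step by step:
  18 × 18 = 324 ≡ 18 (mod 34)
Result: 8^48 ≡ 18 (mod 34)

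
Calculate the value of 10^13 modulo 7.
Using Fermat: 10^{6} ≡ 1 (mod 7). 13 ≡ 1 (mod 6). So 10^{13} ≡ 10^{1} ≡ 3 (mod 7)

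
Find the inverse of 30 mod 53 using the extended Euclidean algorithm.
Extended GCD: 30(23) + 53(-13) = 1. So 30^(-1) ≡ 23 ≡ 23 (mod 53). Verify: 30 × 23 = 690 ≡ 1 (mod 53)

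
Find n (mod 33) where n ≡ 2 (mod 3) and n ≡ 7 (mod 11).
M = 3 × 11 = 33. M₁ = 11, y₁ ≡ 2 (mod 3). M₂ = 3, y₂ ≡ 4 (mod 11). n = 2×11×2 + 7×3×4 ≡ 29 (mod 33)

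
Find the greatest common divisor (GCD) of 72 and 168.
24

Using the Euclidean algorithm:
72 = 0 × 168 + 72
168 = 2 × 72 + 24
72 = 3 × 24 + 0

GCD(72, 168) = 24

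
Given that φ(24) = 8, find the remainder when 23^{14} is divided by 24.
By Euler: 23^{8} ≡ 1 (mod 24) since gcd(23, 24) = 1. 14 = 1×8 + 6. So 23^{14} ≡ 23^{6} ≡ 1 (mod 24)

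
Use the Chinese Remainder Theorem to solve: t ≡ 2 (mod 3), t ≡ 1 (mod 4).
M = 3 × 4 = 12. M₁ = 4, y₁ ≡ 1 (mod 3). M₂ = 3, y₂ ≡ 3 (mod 4). t = 2×4×1 + 1×3×3 ≡ 5 (mod 12)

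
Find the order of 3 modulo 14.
Powers of 3 mod 14: 3^1≡3, 3^2≡9, 3^3≡13, 3^4≡11, 3^5≡5, 3^6≡1. Order = 6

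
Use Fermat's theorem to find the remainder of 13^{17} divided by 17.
13

By Fermat's Little Theorem, a^(p-1) ≡ 1 (mod p) for prime p and gcd(a, p) = 1
Here p = 17, so 13^16 ≡ 1 (mod 17)
We can reduce the exponent: 17 mod 16 = 1
So 13^17 ≡ 13^1 (mod 17)
Computing: 13^1 mod 17 = 13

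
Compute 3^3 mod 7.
3 = 2 + 1 (binary 11). Repeated squaring mod 7: 3^1 ≡ 3; 3^2 ≡ 3² = 9 ≡ 2. Multiply: 3^3 = 3^2 × 3^1 ≡ 2 × 3 (mod 7): 2 × 3 = 6 ≡ 6. So 3^3 ≡ 6 (mod 7).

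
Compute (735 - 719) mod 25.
16

(735 - 719) = 16
16 mod 25 = 16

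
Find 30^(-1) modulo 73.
56

Using Extended Euclidean Algorithm:
gcd(30, 73) = 1
Bezout coefficients: 30 × -17 + 73 × 7 = 1
So 30 × -17 ≡ 1 (mod 73)
The inverse is -17 mod 73 = 56
Verification: 30 × 56 = 1680 = 23 × 73 + 1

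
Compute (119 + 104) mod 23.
16

(119 + 104) = 223
223 mod 23 = 16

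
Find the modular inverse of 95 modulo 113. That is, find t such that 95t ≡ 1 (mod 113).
69

Using Extended Euclidean Algorithm:
gcd(95, 113) = 1
Bezout coefficients: 95 × -44 + 113 × 37 = 1
So 95 × -44 ≡ 1 (mod 113)
The inverse is -44 mod 113 = 69
Verification: 95 × 69 = 6555 = 58 × 113 + 1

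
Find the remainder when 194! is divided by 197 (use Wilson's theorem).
(196)! = (194)! × (195) × (196) ≡ -1 (mod 197). So (194)! ≡ -1 × [(196)(195)]^(-1) ≡ 98 (mod 197)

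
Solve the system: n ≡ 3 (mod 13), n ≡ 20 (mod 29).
M = 13 × 29 = 377. M₁ = 29, y₁ ≡ 9 (mod 13). M₂ = 13, y₂ ≡ 9 (mod 29). n = 3×29×9 + 20×13×9 ≡ 107 (mod 377)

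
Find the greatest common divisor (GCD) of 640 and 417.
1

Using the Euclidean algorithm:
640 = 1 × 417 + 223
417 = 1 × 223 + 194
223 = 1 × 194 + 29
194 = 6 × 29 + 20
29 = 1 × 20 + 9
20 = 2 × 9 + 2
9 = 4 × 2 + 1
2 = 2 × 1 + 0

GCD(640, 417) = 1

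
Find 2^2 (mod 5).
2 = 2 (binary 10). Repeated squaring mod 5: 2^1 ≡ 2; 2^2 ≡ 2² = 4 ≡ 4. So 2^2 ≡ 4 (mod 5).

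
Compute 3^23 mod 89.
Using repeated squaring. 23 = 16 + 4 + 2 + 1 (binary 10111). Repeated squaring mod 89: 3^1 ≡ 3; 3^2 ≡ 3² = 9 ≡ 9; 3^4 ≡ 9² = 81 ≡ 81; 3^8 ≡ 81² = 6561 ≡ 64; 3^16 ≡ 64² = 4096 ≡ 2. Multiply: 3^23 = 3^16 × 3^4 × 3^2 × 3^1 ≡ 2 × 81 × 9 × 3 (mod 89): 2 × 81 = 162 ≡ 73; 73 × 9 = 657 ≡ 34; 34 × 3 = 102 ≡ 13. So 3^23 ≡ 13 (mod 89).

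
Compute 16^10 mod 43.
10 = 8 + 2 (binary 1010). Repeated squaring mod 43: 16^1 ≡ 16; 16^2 ≡ 16² = 256 ≡ 41; 16^4 ≡ 41² = 1681 ≡ 4; 16^8 ≡ 4² = 16 ≡ 16. Multiply: 16^10 = 16^8 × 16^2 ≡ 16 × 41 (mod 43): 16 × 41 = 656 ≡ 11. So 16^10 ≡ 11 (mod 43).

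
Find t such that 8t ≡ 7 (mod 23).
21

Since gcd(8, 23) = 1 divides 7, a solution exists.
Multiply both sides by the inverse of 8 mod 23:
  8^(-1) mod 23 = 3
  x ≡ 3 × 7 ≡ 21 ≡ 21 (mod 23)
Verification: 8 × 21 = 168 = 7 × 23 + 7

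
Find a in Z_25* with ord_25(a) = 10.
4 has order 10 mod 25 since 4^{10} ≡ 1 (mod 25) and no smaller power works.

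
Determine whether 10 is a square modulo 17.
By Euler's criterion: 10^{8} ≡ 16 (mod 17). Since this equals -1 (≡ 16), 10 is not a QR.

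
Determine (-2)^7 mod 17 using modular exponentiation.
(-2) ≡ 15 (mod 17). 7 = 4 + 2 + 1 (binary 111). Repeated squaring mod 17: 15^1 ≡ 15; 15^2 ≡ 15² = 225 ≡ 4; 15^4 ≡ 4² = 16 ≡ 16. Multiply: (-2)^7 ≡ 15^4 × 15^2 × 15^1 ≡ 16 × 4 × 15 (mod 17): 16 × 4 = 64 ≡ 13; 13 × 15 = 195 ≡ 8. So (-2)^7 ≡ 8 (mod 17).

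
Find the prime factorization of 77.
7 × 11

Divide by primes starting from smallest:
77 ÷ 7 = 11
11 ÷ 11 = 1

77 = 7 × 11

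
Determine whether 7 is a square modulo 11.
By Euler's criterion: 7^{5} ≡ 10 (mod 11). Since this equals -1 (≡ 10), 7 is not a QR.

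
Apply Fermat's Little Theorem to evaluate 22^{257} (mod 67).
24

By Fermat's Little Theorem, a^(p-1) ≡ 1 (mod p) for prime p and gcd(a, p) = 1
Here p = 67, so 22^66 ≡ 1 (mod 67)
We can reduce the exponent: 257 mod 66 = 59
So 22^257 ≡ 22^59 (mod 67)
Computing: 22^59 mod 67 = 24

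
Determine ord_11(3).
Powers of 3 mod 11: 3^1≡3, 3^2≡9, 3^3≡5, 3^4≡4, 3^5≡1. Order = 5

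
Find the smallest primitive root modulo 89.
3

A primitive root g modulo p has order p-1 = 88
Prime divisors of 88: [2, 11]
g is a primitive root iff g^(88/q) ≢ 1 (mod 89) for each prime divisor q
Testing small values:
  g = 2: 2^44 ≡ 1, 2^8 ≡ 78 (mod 89) → 2^44 ≡ 1, not primitive root
  g = 3: 3^44 ≡ 88, 3^8 ≡ 64 (mod 89) → none is 1, primitive root!
The smallest primitive root is 3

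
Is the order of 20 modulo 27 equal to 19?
No, the actual order is 18, not 19.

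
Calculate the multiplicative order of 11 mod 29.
Powers of 11 mod 29: 11^1≡11, 11^2≡5, 11^3≡26, 11^4≡25, 11^5≡14, 11^6≡9, 11^7≡12, 11^8≡16, 11^9≡2, 11^10≡22, 11^11≡10, 11^12≡23, 11^13≡21, 11^14≡28, 11^15≡18, 11^16≡24, 11^17≡3, 11^18≡4, 11^19≡15, 11^20≡20, 11^21≡17, 11^22≡13, 11^23≡27, 11^24≡7, 11^25≡19, 11^26≡6, 11^27≡8, 11^28≡1. Order = 28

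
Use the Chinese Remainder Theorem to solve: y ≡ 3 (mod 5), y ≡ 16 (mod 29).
M = 5 × 29 = 145. M₁ = 29, y₁ ≡ 4 (mod 5). M₂ = 5, y₂ ≡ 6 (mod 29). y = 3×29×4 + 16×5×6 ≡ 103 (mod 145)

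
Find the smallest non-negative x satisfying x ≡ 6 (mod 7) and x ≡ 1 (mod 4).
M = 7 × 4 = 28. M₁ = 4, y₁ ≡ 2 (mod 7). M₂ = 7, y₂ ≡ 3 (mod 4). x = 6×4×2 + 1×7×3 ≡ 13 (mod 28)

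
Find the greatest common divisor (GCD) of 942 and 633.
3

Using the Euclidean algorithm:
942 = 1 × 633 + 309
633 = 2 × 309 + 15
309 = 20 × 15 + 9
15 = 1 × 9 + 6
9 = 1 × 6 + 3
6 = 2 × 3 + 0

GCD(942, 633) = 3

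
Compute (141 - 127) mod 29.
14

(141 - 127) = 14
14 mod 29 = 14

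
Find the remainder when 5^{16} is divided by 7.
By Fermat: 5^{6} ≡ 1 (mod 7). 16 = 2×6 + 4. So 5^{16} ≡ 5^{4} ≡ 2 (mod 7)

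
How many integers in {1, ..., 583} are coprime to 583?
520

Prime factorization: 583 = 11 × 53
Using the formula φ(n) = n × Π(1 - 1/p) for each prime factor p:
φ(583) = 583 × (1 - 1/11) × (1 - 1/53)
φ(583) = 520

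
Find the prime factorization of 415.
5 × 83

Divide by primes starting from smallest:
415 ÷ 5 = 83
83 ÷ 83 = 1

415 = 5 × 83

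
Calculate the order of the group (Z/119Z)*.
96

Prime factorization: 119 = 7 × 17
Using the formula φ(n) = n × Π(1 - 1/p) for each prime factor p:
φ(119) = 119 × (1 - 1/7) × (1 - 1/17)
φ(119) = 96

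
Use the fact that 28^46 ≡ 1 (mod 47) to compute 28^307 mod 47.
By Fermat: 28^{46} ≡ 1 (mod 47). 307 = 6×46 + 31. So 28^{307} ≡ 28^{31} ≡ 6 (mod 47)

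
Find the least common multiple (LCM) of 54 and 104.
2808

First find GCD(54, 104) using the Euclidean algorithm:
54 = 0 × 104 + 54
104 = 1 × 54 + 50
54 = 1 × 50 + 4
50 = 12 × 4 + 2
4 = 2 × 2 + 0
GCD(54, 104) = 2

LCM formula: LCM(a, b) = (a × b) / GCD(a, b)
LCM(54, 104) = (54 × 104) / 2
LCM(54, 104) = 5616 / 2
LCM(54, 104) = 2808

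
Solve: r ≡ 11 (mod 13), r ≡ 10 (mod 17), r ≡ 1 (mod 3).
M = 13 × 17 × 3 = 663. M₁ = 51, y₁ ≡ 12 (mod 13). M₂ = 39, y₂ ≡ 7 (mod 17). M₃ = 221, y₃ ≡ 2 (mod 3). r = 11×51×12 + 10×39×7 + 1×221×2 ≡ 622 (mod 663)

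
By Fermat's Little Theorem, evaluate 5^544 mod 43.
By Fermat: 5^{42} ≡ 1 (mod 43). 544 ≡ 40 (mod 42). So 5^{544} ≡ 5^{40} ≡ 31 (mod 43)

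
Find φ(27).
18

Prime factorization: 27 = 3^3
Using the formula φ(n) = n × Π(1 - 1/p) for each prime factor p:
φ(27) = 27 × (1 - 1/3)
φ(27) = 18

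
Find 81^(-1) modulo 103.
14

Using Extended Euclidean Algorithm:
gcd(81, 103) = 1
Bezout coefficients: 81 × 14 + 103 × -11 = 1
So 81 × 14 ≡ 1 (mod 103)
The inverse is 14 mod 103 = 14
Verification: 81 × 14 = 1134 = 11 × 103 + 1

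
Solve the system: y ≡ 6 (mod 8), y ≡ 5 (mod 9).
M = 8 × 9 = 72. M₁ = 9, y₁ ≡ 1 (mod 8). M₂ = 8, y₂ ≡ 8 (mod 9). y = 6×9×1 + 5×8×8 ≡ 14 (mod 72)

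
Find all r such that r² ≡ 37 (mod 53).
The square roots of 37 mod 53 are 14 and 39. Verify: 14² = 196 ≡ 37 (mod 53)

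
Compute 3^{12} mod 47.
12

Using successive squaring:
Binary expansion of 12: 1100
Powers of 3 mod 47 (each is the square of the previous):
  3^1 ≡ 3 (mod 47)
  3^2 ≡ 3² = 9 ≡ 9 (mod 47)
  3^4 ≡ 9² = 81 ≡ 34 (mod 47)
  3^8 ≡ 34² = 1156 ≡ 28 (mod 47)
12 = 8 + 4, so 3^12 = 3^8 × 3^4 ≡ 28 × 34 (mod 47)
Multiplying step by step:
  28 × 34 = 952 ≡ 12 (mod 47)
Result: 3^12 ≡ 12 (mod 47)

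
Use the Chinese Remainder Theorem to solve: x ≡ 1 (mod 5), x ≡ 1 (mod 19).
1

Using the Chinese Remainder Theorem:
M = product of moduli = 95
For equation 1: M_1 = 19, 19 ≡ 4 (mod 5), inverse of 19 mod 5 is 4 (check: 4 × 4 = 16 ≡ 1 (mod 5))
For equation 2: M_2 = 5, 5 ≡ 5 (mod 19), inverse of 5 mod 19 is 4 (check: 5 × 4 = 20 ≡ 1 (mod 19))
Combine: x ≡ Σ r_i×M_i×(M_i⁻¹ mod m_i) = 1×19×4 + 1×5×4 = 76 + 20 = 96
96 mod 95 = 1
x ≡ 1 (mod 95)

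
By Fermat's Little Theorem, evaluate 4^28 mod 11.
By Fermat: 4^{10} ≡ 1 (mod 11). 28 = 2×10 + 8. So 4^{28} ≡ 4^{8} ≡ 9 (mod 11)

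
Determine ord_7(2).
Powers of 2 mod 7: 2^1≡2, 2^2≡4, 2^3≡1. Order = 3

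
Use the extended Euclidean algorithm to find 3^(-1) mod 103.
Extended GCD: 3(-34) + 103(1) = 1. So 3^(-1) ≡ 69 ≡ 69 (mod 103). Verify: 3 × 69 = 207 ≡ 1 (mod 103)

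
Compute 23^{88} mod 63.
58

Using successive squaring:
Binary expansion of 88: 1011000
Powers of 23 mod 63 (each is the square of the previous):
  23^1 ≡ 23 (mod 63)
  23^2 ≡ 23² = 529 ≡ 25 (mod 63)
  23^4 ≡ 25² = 625 ≡ 58 (mod 63)
  23^8 ≡ 58² = 3364 ≡ 25 (mod 63)
  23^16 ≡ 25² = 625 ≡ 58 (mod 63)
  23^32 ≡ 58² = 3364 ≡ 25 (mod 63)
  23^64 ≡ 25² = 625 ≡ 58 (mod 63)
88 = 64 + 16 + 8, so 23^88 = 23^64 × 23^16 × 23^8 ≡ 58 × 58 × 25 (mod 63)
Multiplying step by step:
  58 × 58 = 3364 ≡ 25 (mod 63)
  25 × 25 = 625 ≡ 58 (mod 63)
Result: 23^88 ≡ 58 (mod 63)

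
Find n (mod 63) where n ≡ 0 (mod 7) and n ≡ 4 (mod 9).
M = 7 × 9 = 63. M₁ = 9, y₁ ≡ 4 (mod 7). M₂ = 7, y₂ ≡ 4 (mod 9). n = 0×9×4 + 4×7×4 ≡ 49 (mod 63)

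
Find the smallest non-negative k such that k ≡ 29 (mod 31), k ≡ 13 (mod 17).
370

Using the Chinese Remainder Theorem:
M = product of moduli = 527
For equation 1: M_1 = 17, 17 ≡ 17 (mod 31), inverse of 17 mod 31 is 11 (check: 17 × 11 = 187 ≡ 1 (mod 31))
For equation 2: M_2 = 31, 31 ≡ 14 (mod 17), inverse of 31 mod 17 is 11 (check: 14 × 11 = 154 ≡ 1 (mod 17))
Combine: k ≡ Σ r_i×M_i×(M_i⁻¹ mod m_i) = 29×17×11 + 13×31×11 = 5423 + 4433 = 9856
9856 mod 527 = 370
k ≡ 370 (mod 527)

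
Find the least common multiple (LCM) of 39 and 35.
1365

First find GCD(39, 35) using the Euclidean algorithm:
39 = 1 × 35 + 4
35 = 8 × 4 + 3
4 = 1 × 3 + 1
3 = 3 × 1 + 0
GCD(39, 35) = 1

LCM formula: LCM(a, b) = (a × b) / GCD(a, b)
LCM(39, 35) = (39 × 35) / 1
LCM(39, 35) = 1365 / 1
LCM(39, 35) = 1365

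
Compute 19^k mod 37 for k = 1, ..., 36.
g^1, g^2, ..., g^{36} mod 37: {19, 28, 14, 7, 22, 11, 24, 12, 6, 3, 20, 10, 5, 21, 29, 33, 35, 36, 18, 9, 23, 30, 15, 26, 13, 25, 31, 34, 17, 27, 32, 16, 8, 4, 2, 1}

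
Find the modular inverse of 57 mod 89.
57^(-1) ≡ 25 (mod 89). Verification: 57 × 25 = 1425 ≡ 1 (mod 89)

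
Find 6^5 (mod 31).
5 = 4 + 1 (binary 101). Repeated squaring mod 31: 6^1 ≡ 6; 6^2 ≡ 6² = 36 ≡ 5; 6^4 ≡ 5² = 25 ≡ 25. Multiply: 6^5 = 6^4 × 6^1 ≡ 25 × 6 (mod 31): 25 × 6 = 150 ≡ 26. So 6^5 ≡ 26 (mod 31).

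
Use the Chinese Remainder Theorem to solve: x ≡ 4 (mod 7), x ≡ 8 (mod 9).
M = 7 × 9 = 63. M₁ = 9, y₁ ≡ 4 (mod 7). M₂ = 7, y₂ ≡ 4 (mod 9). x = 4×9×4 + 8×7×4 ≡ 53 (mod 63)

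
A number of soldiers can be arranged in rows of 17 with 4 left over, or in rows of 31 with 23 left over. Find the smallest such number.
M = 17 × 31 = 527. M₁ = 31, y₁ ≡ 11 (mod 17). M₂ = 17, y₂ ≡ 11 (mod 31). z = 4×31×11 + 23×17×11 ≡ 395 (mod 527). The smallest positive such number is 395.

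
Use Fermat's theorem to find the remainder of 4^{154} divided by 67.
29

By Fermat's Little Theorem, a^(p-1) ≡ 1 (mod p) for prime p and gcd(a, p) = 1
Here p = 67, so 4^66 ≡ 1 (mod 67)
We can reduce the exponent: 154 mod 66 = 22
So 4^154 ≡ 4^22 (mod 67)
Computing: 4^22 mod 67 = 29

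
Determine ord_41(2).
Powers of 2 mod 41: 2^1≡2, 2^2≡4, 2^3≡8, 2^4≡16, 2^5≡32, 2^6≡23, 2^7≡5, 2^8≡10, 2^9≡20, 2^10≡40, 2^11≡39, 2^12≡37, 2^13≡33, 2^14≡25, 2^15≡9, 2^16≡18, 2^17≡36, 2^18≡31, 2^19≡21, 2^20≡1. Order = 20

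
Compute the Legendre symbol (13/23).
(13/23) = 13^{11} mod 23 = 1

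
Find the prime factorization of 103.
103

Divide by primes starting from smallest:
103 ÷ 103 = 1

103 = 103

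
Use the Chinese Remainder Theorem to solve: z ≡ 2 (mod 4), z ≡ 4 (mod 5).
M = 4 × 5 = 20. M₁ = 5, y₁ ≡ 1 (mod 4). M₂ = 4, y₂ ≡ 4 (mod 5). z = 2×5×1 + 4×4×4 ≡ 14 (mod 20)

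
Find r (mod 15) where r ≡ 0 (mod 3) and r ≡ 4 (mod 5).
M = 3 × 5 = 15. M₁ = 5, y₁ ≡ 2 (mod 3). M₂ = 3, y₂ ≡ 2 (mod 5). r = 0×5×2 + 4×3×2 ≡ 9 (mod 15)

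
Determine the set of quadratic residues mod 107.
QRs mod 107: {1, 3, 4, 9, 10, 11, 12, 13, 14, 16, 19, 23, 25, 27, 29, 30, 33, 34, 35, 36, 37, 39, 40, 41, 42, 44, 47, 48, 49, 52, 53, 56, 57, 61, 62, 64, 69, 75, 76, 79, 81, 83, 85, 86, 87, 89, 90, 92, 99, 100, 101, 102, 105}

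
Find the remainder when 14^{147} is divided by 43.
By Fermat: 14^{42} ≡ 1 (mod 43). 147 = 3×42 + 21. So 14^{147} ≡ 14^{21} ≡ 1 (mod 43)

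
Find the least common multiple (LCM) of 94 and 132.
6204

First find GCD(94, 132) using the Euclidean algorithm:
94 = 0 × 132 + 94
132 = 1 × 94 + 38
94 = 2 × 38 + 18
38 = 2 × 18 + 2
18 = 9 × 2 + 0
GCD(94, 132) = 2

LCM formula: LCM(a, b) = (a × b) / GCD(a, b)
LCM(94, 132) = (94 × 132) / 2
LCM(94, 132) = 12408 / 2
LCM(94, 132) = 6204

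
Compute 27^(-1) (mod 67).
27^(-1) ≡ 5 (mod 67). Verification: 27 × 5 = 135 ≡ 1 (mod 67)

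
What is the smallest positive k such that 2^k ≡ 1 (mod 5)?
Powers of 2 mod 5: 2^1≡2, 2^2≡4, 2^3≡3, 2^4≡1. Order = 4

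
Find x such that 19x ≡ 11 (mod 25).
19

Since gcd(19, 25) = 1 divides 11, a solution exists.
Multiply both sides by the inverse of 19 mod 25:
  19^(-1) mod 25 = 4
  x ≡ 4 × 11 ≡ 44 ≡ 19 (mod 25)
Verification: 19 × 19 = 361 = 14 × 25 + 11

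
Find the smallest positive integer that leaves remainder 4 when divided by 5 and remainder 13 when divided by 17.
M = 5 × 17 = 85. M₁ = 17, y₁ ≡ 3 (mod 5). M₂ = 5, y₂ ≡ 7 (mod 17). z = 4×17×3 + 13×5×7 ≡ 64 (mod 85). The smallest positive such number is 64.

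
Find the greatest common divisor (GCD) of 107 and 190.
1

Using the Euclidean algorithm:
107 = 0 × 190 + 107
190 = 1 × 107 + 83
107 = 1 × 83 + 24
83 = 3 × 24 + 11
24 = 2 × 11 + 2
11 = 5 × 2 + 1
2 = 2 × 1 + 0

GCD(107, 190) = 1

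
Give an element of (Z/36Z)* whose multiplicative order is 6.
5 has order 6 mod 36 since 5^{6} ≡ 1 (mod 36) and no smaller power works.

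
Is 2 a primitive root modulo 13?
p - 1 = 12 has prime divisors 2, 3. Check 2^(12/q) mod 13 for each: 2^(12/2) = 2^6 ≡ 12, 2^(12/3) = 2^4 ≡ 3 (mod 13). None of these is 1, so 2 has order 12 = φ(13), so it is a primitive root mod 13.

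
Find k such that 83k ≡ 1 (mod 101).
83^(-1) ≡ 28 (mod 101). Verification: 83 × 28 = 2324 ≡ 1 (mod 101)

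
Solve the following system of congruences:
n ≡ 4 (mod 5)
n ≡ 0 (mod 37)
74

Using the Chinese Remainder Theorem:
M = product of moduli = 185
For equation 1: M_1 = 37, 37 ≡ 2 (mod 5), inverse of 37 mod 5 is 3 (check: 2 × 3 = 6 ≡ 1 (mod 5))
For equation 2: M_2 = 5, 5 ≡ 5 (mod 37), inverse of 5 mod 37 is 15 (check: 5 × 15 = 75 ≡ 1 (mod 37))
Combine: n ≡ Σ r_i×M_i×(M_i⁻¹ mod m_i) = 4×37×3 + 0×5×15 = 444 + 0 = 444
444 mod 185 = 74
n ≡ 74 (mod 185)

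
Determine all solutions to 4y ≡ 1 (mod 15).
4

Since gcd(4, 15) = 1 divides 1, a solution exists.
Multiply both sides by the inverse of 4 mod 15:
  4^(-1) mod 15 = 4
  x ≡ 4 × 1 ≡ 4 ≡ 4 (mod 15)
Verification: 4 × 4 = 16 = 1 × 15 + 1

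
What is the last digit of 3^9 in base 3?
3 ≡ 0 (mod 3). 9 = 8 + 1 (binary 1001). Repeated squaring mod 3: 0^1 ≡ 0; 0^2 ≡ 0² = 0 ≡ 0; 0^4 ≡ 0² = 0 ≡ 0; 0^8 ≡ 0² = 0 ≡ 0. Multiply: 3^9 ≡ 0^8 × 0^1 ≡ 0 × 0 (mod 3): 0 × 0 = 0 ≡ 0. So 3^9 ≡ 0 (mod 3).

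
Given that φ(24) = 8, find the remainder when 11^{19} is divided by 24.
By Euler: 11^{8} ≡ 1 (mod 24) since gcd(11, 24) = 1. 19 = 2×8 + 3. So 11^{19} ≡ 11^{3} ≡ 11 (mod 24)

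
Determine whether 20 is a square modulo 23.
By Euler's criterion: 20^{11} ≡ 22 (mod 23). Since this equals -1 (≡ 22), 20 is not a QR.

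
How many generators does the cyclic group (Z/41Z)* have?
16

The number of primitive roots modulo p is φ(p-1) = φ(40)
φ(40) = 16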